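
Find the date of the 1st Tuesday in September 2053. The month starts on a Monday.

2053-09-02

September 2053 begins on a Monday, so the first Tuesday is September 2 (1 day later).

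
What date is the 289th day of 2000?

15 October 2000

January has 31 days (289 − 31 = 258 remain).
February has 29 days (258 − 29 = 229 remain).
March has 31 days (229 − 31 = 198 remain).
April has 30 days (198 − 30 = 168 remain).
May has 31 days (168 − 31 = 137 remain).
June has 30 days (137 − 30 = 107 remain).
July has 31 days (107 − 31 = 76 remain).
August has 31 days (76 − 31 = 45 remain).
September has 30 days (45 − 30 = 15 remain).
15 into October → October 15.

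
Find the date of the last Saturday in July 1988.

July 30, 1988

The first Saturday of July 1988 is July 2.
July 1988 has 31 days. Adding weeks: 2, 9, 16, 23, 30 — the last one ≤ 31 is the 30th.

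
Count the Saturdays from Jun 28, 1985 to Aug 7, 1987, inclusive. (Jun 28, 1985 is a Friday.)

110

Jun 28, 1985 is a Friday; the first Saturday on or after it is Jun 29, 1985 (1 day later).
From Jun 29, 1985 to Aug 7, 1987: 185 + 365 + 219 = 769 days (rest of 1985, 1986, to Aug 7, 1987 in 1987).
769 ÷ 7 = 109 full weeks with remainder 6, so 109 more Saturdays after the first → 110.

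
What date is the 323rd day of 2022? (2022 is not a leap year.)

November 19, 2022

January has 31 days (323 − 31 = 292 remain).
February has 28 days (292 − 28 = 264 remain).
March has 31 days (264 − 31 = 233 remain).
April has 30 days (233 − 30 = 203 remain).
May has 31 days (203 − 31 = 172 remain).
June has 30 days (172 − 30 = 142 remain).
July has 31 days (142 − 31 = 111 remain).
August has 31 days (111 − 31 = 80 remain).
September has 30 days (80 − 30 = 50 remain).
October has 31 days (50 − 31 = 19 remain).
19 into November → November 19.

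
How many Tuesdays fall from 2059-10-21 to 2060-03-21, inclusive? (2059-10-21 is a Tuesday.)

22

2059-10-21 is a Tuesday; the first Tuesday on or after it is 2059-10-21.
From 2059-10-21 to 2060-03-21: 10 + 30 + 31 + 31 + 29 + 21 = 152 days (rest of October, November, December, January, February, March).
152 ÷ 7 = 21 full weeks with remainder 5, so 21 more Tuesdays after the first → 22.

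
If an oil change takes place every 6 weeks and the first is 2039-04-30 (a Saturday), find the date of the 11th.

2040-06-23

The 11th occurrence is 10 intervals after the first: 10 × 42 = 420 days after 2039-04-30.
April has 30 days — 0 days to the end of April leaves 420.
From end of April to end of 2039 is 245 days (175 left).
January has 31 days (144 left).
February has 29 days (115 left).
March has 31 days (84 left).
April has 30 days (54 left).
May has 31 days (23 left).
23 days into June → 2040-06-23.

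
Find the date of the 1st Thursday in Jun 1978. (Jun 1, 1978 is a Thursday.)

Jun 1978 begins on a Thursday, so the first Thursday is Jun 1.

Jun 1, 1978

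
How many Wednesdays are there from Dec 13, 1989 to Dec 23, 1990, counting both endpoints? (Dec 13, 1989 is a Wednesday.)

54

Dec 13, 1989 is a Wednesday; the first Wednesday on or after it is Dec 13, 1989.
From Dec 13, 1989 to Dec 23, 1990: 18 + 357 = 375 days (rest of 1989, to Dec 23, 1990 in 1990).
375 ÷ 7 = 53 full weeks with remainder 4, so 53 more Wednesdays after the first → 54.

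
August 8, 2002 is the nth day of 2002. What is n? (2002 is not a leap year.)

Days in months before August: 31 + 28 + 31 + 30 + 31 + 30 + 31 = 212.
Plus 8 days into August → day 220.

220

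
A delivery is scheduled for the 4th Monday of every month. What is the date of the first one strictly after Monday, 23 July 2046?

July 2046 starts on a Sunday; its first Monday is the 2nd, so the 4th Monday is the 23rd — 23 July 2046.
That is not after 23 July 2046, so look at August 2046.
August 2046 starts on a Wednesday; its first Monday is the 6th, so the 4th Monday is the 27th — 27 August 2046.

27 August 2046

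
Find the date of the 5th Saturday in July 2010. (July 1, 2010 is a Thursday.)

July 2010 begins on a Thursday, so the first Saturday is July 3 (2 days later).
The 5th Saturday is 4 weeks later: 3 + 28 = 31.

July 31, 2010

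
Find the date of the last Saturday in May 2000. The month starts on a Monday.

27 May 2000

May 2000 begins on a Monday, so the first Saturday is May 6 (5 days later).
May 2000 has 31 days. Adding weeks: 6, 13, 20, 27 — the last one ≤ 31 is the 27th.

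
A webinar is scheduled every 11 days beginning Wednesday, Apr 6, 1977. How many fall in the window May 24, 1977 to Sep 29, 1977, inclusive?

Occurrences land 11·i days after Apr 6, 1977 for i = 0, 1, 2, …
May 24, 1977 is 48 days after the start; 48 ÷ 11 = 4 remainder 4; since the remainder is 4, round up to i = 5. First occurrence in the window: #6 on May 31, 1977 (5×11 = 55 days in).
Sep 29, 1977 is 176 days after the start; 176 ÷ 11 = 16 remainder 0. Last occurrence in the window: #17 on Sep 29, 1977.
Occurrences #6 through #17: 12 in total.

12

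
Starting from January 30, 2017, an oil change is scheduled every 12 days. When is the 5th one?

March 19, 2017

The 5th occurrence is 4 intervals after the first: 4 × 12 = 48 days after January 30, 2017.
January has 31 days — 1 day to the end of January leaves 47.
February has 28 days (19 left).
19 days into March → March 19, 2017.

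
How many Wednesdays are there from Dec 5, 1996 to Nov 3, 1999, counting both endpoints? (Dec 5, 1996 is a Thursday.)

Dec 5, 1996 is a Thursday; the first Wednesday on or after it is Dec 11, 1996 (6 days later).
From Dec 11, 1996 to Nov 3, 1999: 20 + 365 + 365 + 307 = 1057 days (rest of 1996, 1997, 1998, to Nov 3, 1999 in 1999).
1057 ÷ 7 = 151 full weeks with remainder 0, so 151 more Wednesdays after the first → 152.

152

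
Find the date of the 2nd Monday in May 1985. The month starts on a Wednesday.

May 1985 begins on a Wednesday, so the first Monday is May 6 (5 days later).
The 2nd Monday is 1 weeks later: 6 + 7 = 13.

May 13, 1985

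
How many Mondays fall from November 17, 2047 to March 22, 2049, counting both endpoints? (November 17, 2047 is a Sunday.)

November 17, 2047 is a Sunday; the first Monday on or after it is November 18, 2047 (1 day later).
From November 18, 2047 to March 22, 2049: 43 + 366 + 81 = 490 days (rest of 2047, 2048, to March 22, 2049 in 2049).
490 ÷ 7 = 70 full weeks with remainder 0, so 70 more Mondays after the first → 71.

71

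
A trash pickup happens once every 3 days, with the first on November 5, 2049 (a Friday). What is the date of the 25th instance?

January 16, 2050

The 25th occurrence is 24 intervals after the first: 24 × 3 = 72 days after November 5, 2049.
November has 30 days — 25 days to the end of November leaves 47.
December has 31 days (16 left).
16 days into January → January 16, 2050.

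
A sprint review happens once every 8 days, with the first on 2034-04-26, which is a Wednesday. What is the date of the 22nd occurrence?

The 22nd occurrence is 21 intervals after the first: 21 × 8 = 168 days after 2034-04-26.
April has 30 days — 4 days to the end of April leaves 164.
May has 31 days (133 left).
June has 30 days (103 left).
July has 31 days (72 left).
August has 31 days (41 left).
September has 30 days (11 left).
11 days into October → 2034-10-11.

2034-10-11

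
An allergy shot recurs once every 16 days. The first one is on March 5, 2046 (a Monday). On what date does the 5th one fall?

May 8, 2046

The 5th occurrence is 4 intervals after the first: 4 × 16 = 64 days after March 5, 2046.
March has 31 days — 26 days to the end of March leaves 38.
April has 30 days (8 left).
8 days into May → May 8, 2046.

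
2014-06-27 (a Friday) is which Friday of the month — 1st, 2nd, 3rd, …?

4th

Day 27 falls in week ⌈27/7⌉ of the month.
Days 1–7 hold the 1st Friday, 8–14 the 2nd, 15–21 the 3rd, 22–28 the 4th, 29–31 the 5th.
27 is in the range for the 4th.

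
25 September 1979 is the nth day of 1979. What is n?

Days in months before September: 31 + 28 + 31 + 30 + 31 + 30 + 31 + 31 = 243.
Plus 25 days into September → day 268.

268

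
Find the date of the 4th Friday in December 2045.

2045-12-22

The first Friday of December 2045 is December 1.
The 4th Friday is 3 weeks later: 1 + 21 = 22.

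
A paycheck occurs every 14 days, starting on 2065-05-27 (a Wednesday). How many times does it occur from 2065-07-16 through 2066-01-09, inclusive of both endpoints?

Occurrences land 14·i days after 2065-05-27 for i = 0, 1, 2, …
2065-07-16 is 50 days after the start; 50 ÷ 14 = 3 remainder 8; since the remainder is 8, round up to i = 4. First occurrence in the window: #5 on 2065-07-22 (4×14 = 56 days in).
2066-01-09 is 227 days after the start; 227 ÷ 14 = 16 remainder 3. Last occurrence in the window: #17 on 2066-01-06.
Occurrences #5 through #17: 13 in total.

13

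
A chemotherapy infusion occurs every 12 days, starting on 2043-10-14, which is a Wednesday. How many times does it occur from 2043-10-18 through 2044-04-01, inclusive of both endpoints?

14

Occurrences land 12·i days after 2043-10-14 for i = 0, 1, 2, …
2043-10-18 is 4 days after the start; 4 ÷ 12 = 0 remainder 4; since the remainder is 4, round up to i = 1. First occurrence in the window: #2 on 2043-10-26 (1×12 = 12 days in).
2044-04-01 is 170 days after the start; 170 ÷ 12 = 14 remainder 2. Last occurrence in the window: #15 on 2044-03-30.
Occurrences #2 through #15: 14 in total.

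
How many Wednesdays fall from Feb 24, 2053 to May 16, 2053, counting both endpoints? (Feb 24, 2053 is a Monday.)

12

Feb 24, 2053 is a Monday; the first Wednesday on or after it is Feb 26, 2053 (2 days later).
From Feb 26, 2053 to May 16, 2053: 2 + 31 + 30 + 16 = 79 days (rest of Feb, Mar, Apr, May).
79 ÷ 7 = 11 full weeks with remainder 2, so 11 more Wednesdays after the first → 12.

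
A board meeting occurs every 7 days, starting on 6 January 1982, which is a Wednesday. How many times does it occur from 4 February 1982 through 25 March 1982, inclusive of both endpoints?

7

Occurrences land 7·i days after 6 January 1982 for i = 0, 1, 2, …
4 February 1982 is 29 days after the start; 29 ÷ 7 = 4 remainder 1; since the remainder is 1, round up to i = 5. First occurrence in the window: #6 on 10 February 1982 (5×7 = 35 days in).
25 March 1982 is 78 days after the start; 78 ÷ 7 = 11 remainder 1. Last occurrence in the window: #12 on 24 March 1982.
Occurrences #6 through #12: 7 in total.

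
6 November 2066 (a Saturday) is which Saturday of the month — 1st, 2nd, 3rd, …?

1st

Day 6 falls in week ⌈6/7⌉ of the month.
Days 1–7 hold the 1st Saturday, 8–14 the 2nd, 15–21 the 3rd, 22–28 the 4th, 29–31 the 5th.
6 is in the range for the 1st.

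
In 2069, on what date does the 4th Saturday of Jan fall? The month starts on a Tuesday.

Jan 26, 2069

Jan 2069 begins on a Tuesday, so the first Saturday is Jan 5 (4 days later).
The 4th Saturday is 3 weeks later: 5 + 21 = 26.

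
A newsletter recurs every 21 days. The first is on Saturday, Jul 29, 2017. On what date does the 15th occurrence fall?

May 19, 2018

The 15th occurrence is 14 intervals after the first: 14 × 21 = 294 days after Jul 29, 2017.
Jul has 31 days — 2 days to the end of Jul leaves 292.
Aug has 31 days (261 left).
Sep has 30 days (231 left).
Oct has 31 days (200 left).
Nov has 30 days (170 left).
Dec has 31 days (139 left).
Jan has 31 days (108 left).
Feb has 28 days (80 left).
Mar has 31 days (49 left).
Apr has 30 days (19 left).
19 days into May → May 19, 2018.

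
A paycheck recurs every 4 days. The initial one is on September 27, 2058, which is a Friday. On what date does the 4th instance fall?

The 4th occurrence is 3 intervals after the first: 3 × 4 = 12 days after September 27, 2058.
September has 30 days — 3 days to the end of September leaves 9.
9 days into October → October 9, 2058.

October 9, 2058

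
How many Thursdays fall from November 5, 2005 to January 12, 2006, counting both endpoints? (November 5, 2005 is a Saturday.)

10

November 5, 2005 is a Saturday; the first Thursday on or after it is November 10, 2005 (5 days later).
From November 10, 2005 to January 12, 2006: 20 + 31 + 12 = 63 days (rest of November, December, January).
63 ÷ 7 = 9 full weeks with remainder 0, so 9 more Thursdays after the first → 10.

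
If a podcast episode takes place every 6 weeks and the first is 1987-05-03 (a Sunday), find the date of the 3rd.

1987-07-26

The 3rd occurrence is 2 intervals after the first: 2 × 42 = 84 days after 1987-05-03.
May has 31 days — 28 days to the end of May leaves 56.
June has 30 days (26 left).
26 days into July → 1987-07-26.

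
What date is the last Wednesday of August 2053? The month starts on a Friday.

August 2053 begins on a Friday, so the first Wednesday is August 6 (5 days later).
August 2053 has 31 days. Adding weeks: 6, 13, 20, 27 — the last one ≤ 31 is the 27th.

August 27, 2053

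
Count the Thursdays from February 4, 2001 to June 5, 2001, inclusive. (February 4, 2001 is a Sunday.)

February 4, 2001 is a Sunday; the first Thursday on or after it is February 8, 2001 (4 days later).
From February 8, 2001 to June 5, 2001: 20 + 31 + 30 + 31 + 5 = 117 days (rest of February, March, April, May, June).
117 ÷ 7 = 16 full weeks with remainder 5, so 16 more Thursdays after the first → 17.

17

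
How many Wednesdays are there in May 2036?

May 1, 2036 is a Thursday; the first Wednesday on or after it is May 7, 2036 (6 days later).
From May 7, 2036 to May 31, 2036 is 31 − 7 = 24 days.
24 ÷ 7 = 3 full weeks with remainder 3, so 3 more Wednesdays after the first → 4.

4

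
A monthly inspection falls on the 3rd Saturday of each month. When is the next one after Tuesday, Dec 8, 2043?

Dec 19, 2043

Dec 2043 starts on a Tuesday; its first Saturday is the 5th, so the 3rd Saturday is the 19th — Dec 19, 2043.
Dec 19, 2043 is after Dec 8, 2043, so that is the next one.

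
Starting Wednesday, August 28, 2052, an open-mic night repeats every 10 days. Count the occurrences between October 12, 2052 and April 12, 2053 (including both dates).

Occurrences land 10·i days after August 28, 2052 for i = 0, 1, 2, …
October 12, 2052 is 45 days after the start; 45 ÷ 10 = 4 remainder 5; since the remainder is 5, round up to i = 5. First occurrence in the window: #6 on October 17, 2052 (5×10 = 50 days in).
April 12, 2053 is 227 days after the start; 227 ÷ 10 = 22 remainder 7. Last occurrence in the window: #23 on April 5, 2053.
Occurrences #6 through #23: 18 in total.

18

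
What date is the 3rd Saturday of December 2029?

December 2029 begins on a Saturday, so the first Saturday is December 1.
The 3rd Saturday is 2 weeks later: 1 + 14 = 15.

December 15, 2029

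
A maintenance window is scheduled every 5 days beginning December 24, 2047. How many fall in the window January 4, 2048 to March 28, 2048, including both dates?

Occurrences land 5·i days after December 24, 2047 for i = 0, 1, 2, …
January 4, 2048 is 11 days after the start; 11 ÷ 5 = 2 remainder 1; since the remainder is 1, round up to i = 3. First occurrence in the window: #4 on January 8, 2048 (3×5 = 15 days in).
March 28, 2048 is 95 days after the start; 95 ÷ 5 = 19 remainder 0. Last occurrence in the window: #20 on March 28, 2048.
Occurrences #4 through #20: 17 in total.

17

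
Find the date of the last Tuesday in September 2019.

24 September 2019

September 2019 begins on a Sunday, so the first Tuesday is September 3 (2 days later).
September 2019 has 30 days. Adding weeks: 3, 10, 17, 24 — the last one ≤ 30 is the 24th.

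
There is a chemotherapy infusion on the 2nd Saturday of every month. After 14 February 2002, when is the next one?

9 March 2002

February 2002 starts on a Friday; its first Saturday is the 2nd, so the 2nd Saturday is the 9th — 9 February 2002.
That is not after 14 February 2002, so look at March 2002.
March 2002 starts on a Friday; its first Saturday is the 2nd, so the 2nd Saturday is the 9th — 9 March 2002.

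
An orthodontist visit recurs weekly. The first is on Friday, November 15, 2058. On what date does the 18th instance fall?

The 18th occurrence is 17 intervals after the first: 17 × 7 = 119 days after November 15, 2058.
November has 30 days — 15 days to the end of November leaves 104.
December has 31 days (73 left).
January has 31 days (42 left).
February has 28 days (14 left).
14 days into March → March 14, 2059.

March 14, 2059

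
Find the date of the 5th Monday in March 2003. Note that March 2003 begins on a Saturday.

31 March 2003

March 2003 begins on a Saturday, so the first Monday is March 3 (2 days later).
The 5th Monday is 4 weeks later: 3 + 28 = 31.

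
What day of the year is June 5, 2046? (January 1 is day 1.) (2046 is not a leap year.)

Days in months before June: 31 + 28 + 31 + 30 + 31 = 151.
Plus 5 days into June → day 156.

156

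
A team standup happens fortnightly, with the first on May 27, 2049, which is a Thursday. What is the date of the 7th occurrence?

The 7th occurrence is 6 intervals after the first: 6 × 14 = 84 days after May 27, 2049.
May has 31 days — 4 days to the end of May leaves 80.
June has 30 days (50 left).
July has 31 days (19 left).
19 days into August → August 19, 2049.

August 19, 2049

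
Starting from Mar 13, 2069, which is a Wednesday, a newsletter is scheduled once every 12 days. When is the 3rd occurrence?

The 3rd occurrence is 2 intervals after the first: 2 × 12 = 24 days after Mar 13, 2069.
Mar has 31 days — 18 days to the end of Mar leaves 6.
6 days into Apr → Apr 6, 2069.

Apr 6, 2069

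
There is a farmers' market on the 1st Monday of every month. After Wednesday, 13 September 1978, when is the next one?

2 October 1978

September 1978 starts on a Friday, so its 1st Monday is 4 September 1978 (3 days in).
That is not after 13 September 1978, so look at October 1978.
October 1978 starts on a Sunday, so its 1st Monday is 2 October 1978 (1 day in).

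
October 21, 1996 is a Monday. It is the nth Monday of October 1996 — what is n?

3rd

Day 21 falls in week ⌈21/7⌉ of the month.
Days 1–7 hold the 1st Monday, 8–14 the 2nd, 15–21 the 3rd, 22–28 the 4th, 29–31 the 5th.
21 is in the range for the 3rd.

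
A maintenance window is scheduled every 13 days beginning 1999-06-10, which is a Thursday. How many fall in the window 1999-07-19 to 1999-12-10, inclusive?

12

Occurrences land 13·i days after 1999-06-10 for i = 0, 1, 2, …
1999-07-19 is 39 days after the start; 39 ÷ 13 = 3 remainder 0. First occurrence in the window: #4 on 1999-07-19 (3×13 = 39 days in).
1999-12-10 is 183 days after the start; 183 ÷ 13 = 14 remainder 1. Last occurrence in the window: #15 on 1999-12-09.
Occurrences #4 through #15: 12 in total.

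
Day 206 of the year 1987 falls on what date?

Jul 25, 1987

Jan has 31 days (206 − 31 = 175 remain).
Feb has 28 days (175 − 28 = 147 remain).
Mar has 31 days (147 − 31 = 116 remain).
Apr has 30 days (116 − 30 = 86 remain).
May has 31 days (86 − 31 = 55 remain).
Jun has 30 days (55 − 30 = 25 remain).
25 into Jul → Jul 25.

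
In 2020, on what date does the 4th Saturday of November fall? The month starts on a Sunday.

November 2020 begins on a Sunday, so the first Saturday is November 7 (6 days later).
The 4th Saturday is 3 weeks later: 7 + 21 = 28.

2020-11-28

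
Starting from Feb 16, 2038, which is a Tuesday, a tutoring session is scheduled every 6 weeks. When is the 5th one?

The 5th occurrence is 4 intervals after the first: 4 × 42 = 168 days after Feb 16, 2038.
Feb has 28 days — 12 days to the end of Feb leaves 156.
Mar has 31 days (125 left).
Apr has 30 days (95 left).
May has 31 days (64 left).
Jun has 30 days (34 left).
Jul has 31 days (3 left).
3 days into Aug → Aug 3, 2038.

Aug 3, 2038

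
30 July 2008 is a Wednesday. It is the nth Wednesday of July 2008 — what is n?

Day 30 falls in week ⌈30/7⌉ of the month.
Days 1–7 hold the 1st Wednesday, 8–14 the 2nd, 15–21 the 3rd, 22–28 the 4th, 29–31 the 5th.
30 is in the range for the 5th.

5th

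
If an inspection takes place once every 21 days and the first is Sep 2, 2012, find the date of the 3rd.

Oct 14, 2012

The 3rd occurrence is 2 intervals after the first: 2 × 21 = 42 days after Sep 2, 2012.
Sep has 30 days — 28 days to the end of Sep leaves 14.
14 days into Oct → Oct 14, 2012.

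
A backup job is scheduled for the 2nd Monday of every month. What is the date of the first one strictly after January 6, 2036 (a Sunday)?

January 14, 2036

January 2036 starts on a Tuesday; its first Monday is the 7th, so the 2nd Monday is the 14th — January 14, 2036.
January 14, 2036 is after January 6, 2036, so that is the next one.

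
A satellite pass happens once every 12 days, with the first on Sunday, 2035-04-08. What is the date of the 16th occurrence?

The 16th occurrence is 15 intervals after the first: 15 × 12 = 180 days after 2035-04-08.
April has 30 days — 22 days to the end of April leaves 158.
May has 31 days (127 left).
June has 30 days (97 left).
July has 31 days (66 left).
August has 31 days (35 left).
September has 30 days (5 left).
5 days into October → 2035-10-05.

2035-10-05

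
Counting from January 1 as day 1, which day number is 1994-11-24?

Days in months before November: 31 + 28 + 31 + 30 + 31 + 30 + 31 + 31 + 30 + 31 = 304.
Plus 24 days into November → day 328.

328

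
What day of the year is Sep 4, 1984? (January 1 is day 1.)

Days in months before Sep: 31 + 29 + 31 + 30 + 31 + 30 + 31 + 31 = 244.
Plus 4 days into Sep → day 248.

248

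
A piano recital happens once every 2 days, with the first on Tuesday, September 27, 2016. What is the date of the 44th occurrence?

December 22, 2016

The 44th occurrence is 43 intervals after the first: 43 × 2 = 86 days after September 27, 2016.
September has 30 days — 3 days to the end of September leaves 83.
October has 31 days (52 left).
November has 30 days (22 left).
22 days into December → December 22, 2016.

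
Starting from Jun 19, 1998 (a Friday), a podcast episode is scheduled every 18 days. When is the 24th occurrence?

The 24th occurrence is 23 intervals after the first: 23 × 18 = 414 days after Jun 19, 1998.
Jun has 30 days — 11 days to the end of Jun leaves 403.
From end of Jun to end of 1998 is 184 days (219 left).
Jan has 31 days (188 left).
Feb has 28 days (160 left).
Mar has 31 days (129 left).
Apr has 30 days (99 left).
May has 31 days (68 left).
Jun has 30 days (38 left).
Jul has 31 days (7 left).
7 days into Aug → Aug 7, 1999.

Aug 7, 1999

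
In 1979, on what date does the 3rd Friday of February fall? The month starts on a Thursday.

February 1979 begins on a Thursday, so the first Friday is February 2 (1 day later).
The 3rd Friday is 2 weeks later: 2 + 14 = 16.

1979-02-16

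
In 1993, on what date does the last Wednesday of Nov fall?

The first Wednesday of Nov 1993 is Nov 3.
Nov 1993 has 30 days. Adding weeks: 3, 10, 17, 24 — the last one ≤ 30 is the 24th.

Nov 24, 1993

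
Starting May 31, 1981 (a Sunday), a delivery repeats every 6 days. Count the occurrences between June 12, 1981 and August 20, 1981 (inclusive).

12

Occurrences land 6·i days after May 31, 1981 for i = 0, 1, 2, …
June 12, 1981 is 12 days after the start; 12 ÷ 6 = 2 remainder 0. First occurrence in the window: #3 on June 12, 1981 (2×6 = 12 days in).
August 20, 1981 is 81 days after the start; 81 ÷ 6 = 13 remainder 3. Last occurrence in the window: #14 on August 17, 1981.
Occurrences #3 through #14: 12 in total.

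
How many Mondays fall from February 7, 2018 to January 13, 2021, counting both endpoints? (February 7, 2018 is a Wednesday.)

February 7, 2018 is a Wednesday; the first Monday on or after it is February 12, 2018 (5 days later).
From February 12, 2018 to January 13, 2021: 322 + 365 + 366 + 13 = 1066 days (rest of 2018, 2019, 2020, to January 13, 2021 in 2021).
1066 ÷ 7 = 152 full weeks with remainder 2, so 152 more Mondays after the first → 153.

153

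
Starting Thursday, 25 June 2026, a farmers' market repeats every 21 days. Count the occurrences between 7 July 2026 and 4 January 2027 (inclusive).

9

Occurrences land 21·i days after 25 June 2026 for i = 0, 1, 2, …
7 July 2026 is 12 days after the start; 12 ÷ 21 = 0 remainder 12; since the remainder is 12, round up to i = 1. First occurrence in the window: #2 on 16 July 2026 (1×21 = 21 days in).
4 January 2027 is 193 days after the start; 193 ÷ 21 = 9 remainder 4. Last occurrence in the window: #10 on 31 December 2026.
Occurrences #2 through #10: 9 in total.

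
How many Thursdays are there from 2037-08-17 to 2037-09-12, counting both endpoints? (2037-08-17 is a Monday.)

2037-08-17 is a Monday; the first Thursday on or after it is 2037-08-20 (3 days later).
From 2037-08-20 to 2037-09-12: 11 + 12 = 23 days (rest of August, September).
23 ÷ 7 = 3 full weeks with remainder 2, so 3 more Thursdays after the first → 4.

4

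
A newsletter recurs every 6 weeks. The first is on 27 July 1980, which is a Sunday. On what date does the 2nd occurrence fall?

The 2nd occurrence is 1 interval after the first: 1 × 42 = 42 days after 27 July 1980.
July has 31 days — 4 days to the end of July leaves 38.
August has 31 days (7 left).
7 days into September → 7 September 1980.

7 September 1980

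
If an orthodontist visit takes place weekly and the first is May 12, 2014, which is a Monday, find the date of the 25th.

Oct 27, 2014

The 25th occurrence is 24 intervals after the first: 24 × 7 = 168 days after May 12, 2014.
May has 31 days — 19 days to the end of May leaves 149.
Jun has 30 days (119 left).
Jul has 31 days (88 left).
Aug has 31 days (57 left).
Sep has 30 days (27 left).
27 days into Oct → Oct 27, 2014.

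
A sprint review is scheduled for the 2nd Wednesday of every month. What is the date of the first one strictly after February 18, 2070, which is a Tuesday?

February 2070 starts on a Saturday; its first Wednesday is the 5th, so the 2nd Wednesday is the 12th — February 12, 2070.
That is not after February 18, 2070, so look at March 2070.
March 2070 starts on a Saturday; its first Wednesday is the 5th, so the 2nd Wednesday is the 12th — March 12, 2070.

March 12, 2070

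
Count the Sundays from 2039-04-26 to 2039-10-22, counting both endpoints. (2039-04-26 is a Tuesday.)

25

2039-04-26 is a Tuesday; the first Sunday on or after it is 2039-05-01 (5 days later).
From 2039-05-01 to 2039-10-22: 30 + 30 + 31 + 31 + 30 + 22 = 174 days (rest of May, June, July, August, September, October).
174 ÷ 7 = 24 full weeks with remainder 6, so 24 more Sundays after the first → 25.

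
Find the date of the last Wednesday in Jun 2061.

Jun 29, 2061

Jun 2061 begins on a Wednesday, so the first Wednesday is Jun 1.
Jun 2061 has 30 days. Adding weeks: 1, 8, 15, 22, 29 — the last one ≤ 30 is the 29th.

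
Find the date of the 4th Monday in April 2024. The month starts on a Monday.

April 22, 2024

April 2024 begins on a Monday, so the first Monday is April 1.
The 4th Monday is 3 weeks later: 1 + 21 = 22.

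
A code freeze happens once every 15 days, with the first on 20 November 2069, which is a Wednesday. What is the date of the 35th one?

The 35th occurrence is 34 intervals after the first: 34 × 15 = 510 days after 20 November 2069.
November has 30 days — 10 days to the end of November leaves 500.
From end of November to end of 2069 is 31 days (469 left).
2070 has 365 days (104 left).
January has 31 days (73 left).
February has 28 days (45 left).
March has 31 days (14 left).
14 days into April → 14 April 2071.

14 April 2071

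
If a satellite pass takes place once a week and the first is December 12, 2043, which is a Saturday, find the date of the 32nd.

July 16, 2044

The 32nd occurrence is 31 intervals after the first: 31 × 7 = 217 days after December 12, 2043.
December has 31 days — 19 days to the end of December leaves 198.
January has 31 days (167 left).
February has 29 days (138 left).
March has 31 days (107 left).
April has 30 days (77 left).
May has 31 days (46 left).
June has 30 days (16 left).
16 days into July → July 16, 2044.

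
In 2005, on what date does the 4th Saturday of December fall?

The first Saturday of December 2005 is December 3.
The 4th Saturday is 3 weeks later: 3 + 21 = 24.

2005-12-24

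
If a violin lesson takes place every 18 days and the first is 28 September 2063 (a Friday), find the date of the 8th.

1 February 2064

The 8th occurrence is 7 intervals after the first: 7 × 18 = 126 days after 28 September 2063.
September has 30 days — 2 days to the end of September leaves 124.
October has 31 days (93 left).
November has 30 days (63 left).
December has 31 days (32 left).
January has 31 days (1 left).
1 day into February → 1 February 2064.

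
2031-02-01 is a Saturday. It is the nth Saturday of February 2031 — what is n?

Day 1 falls in week ⌈1/7⌉ of the month.
Days 1–7 hold the 1st Saturday, 8–14 the 2nd, 15–21 the 3rd, 22–28 the 4th, 29–31 the 5th.
1 is in the range for the 1st.

1st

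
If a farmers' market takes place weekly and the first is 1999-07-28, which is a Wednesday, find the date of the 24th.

2000-01-05

The 24th occurrence is 23 intervals after the first: 23 × 7 = 161 days after 1999-07-28.
July has 31 days — 3 days to the end of July leaves 158.
August has 31 days (127 left).
September has 30 days (97 left).
October has 31 days (66 left).
November has 30 days (36 left).
December has 31 days (5 left).
5 days into January → 2000-01-05.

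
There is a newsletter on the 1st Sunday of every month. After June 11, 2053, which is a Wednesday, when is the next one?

July 6, 2053

June 2053 starts on a Sunday, so its 1st Sunday is June 1, 2053.
That is not after June 11, 2053, so look at July 2053.
July 2053 starts on a Tuesday, so its 1st Sunday is July 6, 2053 (5 days in).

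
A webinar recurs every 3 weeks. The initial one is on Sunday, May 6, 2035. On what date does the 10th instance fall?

The 10th occurrence is 9 intervals after the first: 9 × 21 = 189 days after May 6, 2035.
May has 31 days — 25 days to the end of May leaves 164.
Jun has 30 days (134 left).
Jul has 31 days (103 left).
Aug has 31 days (72 left).
Sep has 30 days (42 left).
Oct has 31 days (11 left).
11 days into Nov → Nov 11, 2035.

Nov 11, 2035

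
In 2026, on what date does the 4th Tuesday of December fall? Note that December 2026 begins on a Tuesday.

December 2026 begins on a Tuesday, so the first Tuesday is December 1.
The 4th Tuesday is 3 weeks later: 1 + 21 = 22.

2026-12-22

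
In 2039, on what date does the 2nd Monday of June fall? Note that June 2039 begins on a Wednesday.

13 June 2039

June 2039 begins on a Wednesday, so the first Monday is June 6 (5 days later).
The 2nd Monday is 1 weeks later: 6 + 7 = 13.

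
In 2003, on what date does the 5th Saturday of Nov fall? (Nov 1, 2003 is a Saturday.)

Nov 29, 2003

Nov 2003 begins on a Saturday, so the first Saturday is Nov 1.
The 5th Saturday is 4 weeks later: 1 + 28 = 29.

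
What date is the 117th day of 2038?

January has 31 days (117 − 31 = 86 remain).
February has 28 days (86 − 28 = 58 remain).
March has 31 days (58 − 31 = 27 remain).
27 into April → April 27.

2038-04-27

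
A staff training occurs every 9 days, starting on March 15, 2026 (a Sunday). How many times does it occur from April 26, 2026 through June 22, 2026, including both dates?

7

Occurrences land 9·i days after March 15, 2026 for i = 0, 1, 2, …
April 26, 2026 is 42 days after the start; 42 ÷ 9 = 4 remainder 6; since the remainder is 6, round up to i = 5. First occurrence in the window: #6 on April 29, 2026 (5×9 = 45 days in).
June 22, 2026 is 99 days after the start; 99 ÷ 9 = 11 remainder 0. Last occurrence in the window: #12 on June 22, 2026.
Occurrences #6 through #12: 7 in total.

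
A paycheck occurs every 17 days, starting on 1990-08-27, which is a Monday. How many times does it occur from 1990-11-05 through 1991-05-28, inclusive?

Occurrences land 17·i days after 1990-08-27 for i = 0, 1, 2, …
1990-11-05 is 70 days after the start; 70 ÷ 17 = 4 remainder 2; since the remainder is 2, round up to i = 5. First occurrence in the window: #6 on 1990-11-20 (5×17 = 85 days in).
1991-05-28 is 274 days after the start; 274 ÷ 17 = 16 remainder 2. Last occurrence in the window: #17 on 1991-05-26.
Occurrences #6 through #17: 12 in total.

12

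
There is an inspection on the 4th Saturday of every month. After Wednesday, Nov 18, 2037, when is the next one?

Nov 28, 2037

Nov 2037 starts on a Sunday; its first Saturday is the 7th, so the 4th Saturday is the 28th — Nov 28, 2037.
Nov 28, 2037 is after Nov 18, 2037, so that is the next one.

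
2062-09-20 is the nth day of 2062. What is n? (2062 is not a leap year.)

Days in months before September: 31 + 28 + 31 + 30 + 31 + 30 + 31 + 31 = 243.
Plus 20 days into September → day 263.

263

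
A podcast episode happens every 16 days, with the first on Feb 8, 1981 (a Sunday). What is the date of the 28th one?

The 28th occurrence is 27 intervals after the first: 27 × 16 = 432 days after Feb 8, 1981.
Feb has 28 days — 20 days to the end of Feb leaves 412.
From end of Feb to end of 1981 is 306 days (106 left).
Jan has 31 days (75 left).
Feb has 28 days (47 left).
Mar has 31 days (16 left).
16 days into Apr → Apr 16, 1982.

Apr 16, 1982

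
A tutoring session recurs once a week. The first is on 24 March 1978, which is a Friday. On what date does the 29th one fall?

The 29th occurrence is 28 intervals after the first: 28 × 7 = 196 days after 24 March 1978.
March has 31 days — 7 days to the end of March leaves 189.
April has 30 days (159 left).
May has 31 days (128 left).
June has 30 days (98 left).
July has 31 days (67 left).
August has 31 days (36 left).
September has 30 days (6 left).
6 days into October → 6 October 1978.

6 October 1978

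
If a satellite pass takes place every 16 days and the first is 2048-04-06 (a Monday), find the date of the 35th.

The 35th occurrence is 34 intervals after the first: 34 × 16 = 544 days after 2048-04-06.
April has 30 days — 24 days to the end of April leaves 520.
From end of April to end of 2048 is 245 days (275 left).
January has 31 days (244 left).
February has 28 days (216 left).
March has 31 days (185 left).
April has 30 days (155 left).
May has 31 days (124 left).
June has 30 days (94 left).
July has 31 days (63 left).
August has 31 days (32 left).
September has 30 days (2 left).
2 days into October → 2049-10-02.

2049-10-02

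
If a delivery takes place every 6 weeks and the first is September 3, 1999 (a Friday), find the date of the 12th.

December 8, 2000

The 12th occurrence is 11 intervals after the first: 11 × 42 = 462 days after September 3, 1999.
September has 30 days — 27 days to the end of September leaves 435.
From end of September to end of 1999 is 92 days (343 left).
January has 31 days (312 left).
February has 29 days (283 left).
March has 31 days (252 left).
April has 30 days (222 left).
May has 31 days (191 left).
June has 30 days (161 left).
July has 31 days (130 left).
August has 31 days (99 left).
September has 30 days (69 left).
October has 31 days (38 left).
November has 30 days (8 left).
8 days into December → December 8, 2000.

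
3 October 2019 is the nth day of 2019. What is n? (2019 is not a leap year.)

276

Days in months before October: 31 + 28 + 31 + 30 + 31 + 30 + 31 + 31 + 30 = 273.
Plus 3 days into October → day 276.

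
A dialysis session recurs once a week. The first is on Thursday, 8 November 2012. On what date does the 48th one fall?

The 48th occurrence is 47 intervals after the first: 47 × 7 = 329 days after 8 November 2012.
November has 30 days — 22 days to the end of November leaves 307.
December has 31 days (276 left).
January has 31 days (245 left).
February has 28 days (217 left).
March has 31 days (186 left).
April has 30 days (156 left).
May has 31 days (125 left).
June has 30 days (95 left).
July has 31 days (64 left).
August has 31 days (33 left).
September has 30 days (3 left).
3 days into October → 3 October 2013.

3 October 2013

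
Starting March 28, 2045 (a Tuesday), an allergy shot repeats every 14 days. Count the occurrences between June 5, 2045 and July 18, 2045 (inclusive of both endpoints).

4

Occurrences land 14·i days after March 28, 2045 for i = 0, 1, 2, …
June 5, 2045 is 69 days after the start; 69 ÷ 14 = 4 remainder 13; since the remainder is 13, round up to i = 5. First occurrence in the window: #6 on June 6, 2045 (5×14 = 70 days in).
July 18, 2045 is 112 days after the start; 112 ÷ 14 = 8 remainder 0. Last occurrence in the window: #9 on July 18, 2045.
Occurrences #6 through #9: 4 in total.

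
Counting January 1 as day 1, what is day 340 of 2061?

January has 31 days (340 − 31 = 309 remain).
February has 28 days (309 − 28 = 281 remain).
March has 31 days (281 − 31 = 250 remain).
April has 30 days (250 − 30 = 220 remain).
May has 31 days (220 − 31 = 189 remain).
June has 30 days (189 − 30 = 159 remain).
July has 31 days (159 − 31 = 128 remain).
August has 31 days (128 − 31 = 97 remain).
September has 30 days (97 − 30 = 67 remain).
October has 31 days (67 − 31 = 36 remain).
November has 30 days (36 − 30 = 6 remain).
6 into December → December 6.

2061-12-06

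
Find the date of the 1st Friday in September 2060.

September 2060 begins on a Wednesday, so the first Friday is September 3 (2 days later).

2060-09-03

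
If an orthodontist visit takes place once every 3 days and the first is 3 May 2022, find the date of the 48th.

The 48th occurrence is 47 intervals after the first: 47 × 3 = 141 days after 3 May 2022.
May has 31 days — 28 days to the end of May leaves 113.
June has 30 days (83 left).
July has 31 days (52 left).
August has 31 days (21 left).
21 days into September → 21 September 2022.

21 September 2022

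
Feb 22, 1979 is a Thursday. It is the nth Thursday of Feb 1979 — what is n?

Day 22 falls in week ⌈22/7⌉ of the month.
Days 1–7 hold the 1st Thursday, 8–14 the 2nd, 15–21 the 3rd, 22–28 the 4th, 29–31 the 5th.
22 is in the range for the 4th.

4th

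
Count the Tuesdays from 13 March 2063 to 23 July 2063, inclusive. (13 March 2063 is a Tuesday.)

13 March 2063 is a Tuesday; the first Tuesday on or after it is 13 March 2063.
From 13 March 2063 to 23 July 2063: 18 + 30 + 31 + 30 + 23 = 132 days (rest of March, April, May, June, July).
132 ÷ 7 = 18 full weeks with remainder 6, so 18 more Tuesdays after the first → 19.

19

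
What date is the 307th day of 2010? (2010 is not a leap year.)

November 3, 2010

January has 31 days (307 − 31 = 276 remain).
February has 28 days (276 − 28 = 248 remain).
March has 31 days (248 − 31 = 217 remain).
April has 30 days (217 − 30 = 187 remain).
May has 31 days (187 − 31 = 156 remain).
June has 30 days (156 − 30 = 126 remain).
July has 31 days (126 − 31 = 95 remain).
August has 31 days (95 − 31 = 64 remain).
September has 30 days (64 − 30 = 34 remain).
October has 31 days (34 − 31 = 3 remain).
3 into November → November 3.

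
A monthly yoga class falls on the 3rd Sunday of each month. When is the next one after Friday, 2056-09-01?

2056-09-17

September 2056 starts on a Friday; its first Sunday is the 3rd, so the 3rd Sunday is the 17th — 2056-09-17.
2056-09-17 is after 2056-09-01, so that is the next one.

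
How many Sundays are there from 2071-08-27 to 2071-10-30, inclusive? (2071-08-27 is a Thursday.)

9

2071-08-27 is a Thursday; the first Sunday on or after it is 2071-08-30 (3 days later).
From 2071-08-30 to 2071-10-30: 1 + 30 + 30 = 61 days (rest of August, September, October).
61 ÷ 7 = 8 full weeks with remainder 5, so 8 more Sundays after the first → 9.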